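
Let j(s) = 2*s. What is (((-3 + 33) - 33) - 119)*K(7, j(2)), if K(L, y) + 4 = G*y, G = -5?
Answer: 2928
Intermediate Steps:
K(L, y) = -4 - 5*y
(((-3 + 33) - 33) - 119)*K(7, j(2)) = (((-3 + 33) - 33) - 119)*(-4 - 10*2) = ((30 - 33) - 119)*(-4 - 5*4) = (-3 - 119)*(-4 - 20) = -122*(-24) = 2928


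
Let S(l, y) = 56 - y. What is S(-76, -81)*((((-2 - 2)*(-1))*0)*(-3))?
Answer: 0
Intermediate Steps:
S(-76, -81)*((((-2 - 2)*(-1))*0)*(-3)) = (56 - 1*(-81))*((((-2 - 2)*(-1))*0)*(-3)) = (56 + 81)*((-4*(-1)*0)*(-3)) = 137*((4*0)*(-3)) = 137*(0*(-3)) = 137*0 = 0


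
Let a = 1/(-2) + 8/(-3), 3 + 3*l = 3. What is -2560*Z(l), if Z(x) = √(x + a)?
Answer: -1280*I*√114/3 ≈ -4555.6*I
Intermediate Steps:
l = 0 (l = -1 + (⅓)*3 = -1 + 1 = 0)
a = -19/6 (a = 1*(-½) + 8*(-⅓) = -½ - 8/3 = -19/6 ≈ -3.1667)
Z(x) = √(-19/6 + x) (Z(x) = √(x - 19/6) = √(-19/6 + x))
-2560*Z(l) = -1280*√(-114 + 36*0)/3 = -1280*√(-114 + 0)/3 = -1280*√(-114)/3 = -1280*I*√114/3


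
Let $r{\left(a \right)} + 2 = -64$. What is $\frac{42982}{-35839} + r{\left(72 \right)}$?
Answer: $- \frac{2408356}{35839} \approx -67.199$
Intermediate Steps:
$r{\left(a \right)} = -66$ ($r{\left(a \right)} = -2 - 64 = -66$)
$\frac{42982}{-35839} + r{\left(72 \right)} = \frac{42982}{-35839} - 66 = 42982 \left(- \frac{1}{35839}\right) - 66 = - \frac{42982}{35839} - 66 = - \frac{2408356}{35839}$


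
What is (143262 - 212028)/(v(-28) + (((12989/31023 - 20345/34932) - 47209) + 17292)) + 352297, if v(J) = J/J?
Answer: 3807182272561537729/10806670031521 ≈ 3.5230e+5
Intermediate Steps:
v(J) = 1
(143262 - 212028)/(v(-28) + (((12989/31023 - 20345/34932) - 47209) + 17292)) + 352297 = (143262 - 212028)/(1 + (((12989/31023 - 20345/34932) - 47209) + 17292)) + 352297 = -68766/(1 + (((12989*(1/31023) - 20345*1/34932) - 47209) + 17292)) + 352297 = -68766/(1 + (((12989/31023 - 20345/34932) - 47209) + 17292)) + 352297 = -68766/(1 + ((-59143729/361231812 - 47209) + 17292)) + 352297 = -68766/(1 + (-17053451756437/361231812 + 17292)) + 352297 = -68766/(1 - 10807031263333/361231812) + 352297 = -68766/(-10806670031521/361231812) + 352297 = -68766*(-361231812/10806670031521) + 352297 = 24840466783992/10806670031521 + 352297 = 3807182272561537729/10806670031521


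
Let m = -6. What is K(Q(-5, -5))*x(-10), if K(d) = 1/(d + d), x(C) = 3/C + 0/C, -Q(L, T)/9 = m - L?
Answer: -1/60 ≈ -0.016667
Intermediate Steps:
Q(L, T) = 54 + 9*L (Q(L, T) = -9*(-6 - L) = 54 + 9*L)
x(C) = 3/C (x(C) = 3/C + 0 = 3/C)
K(d) = 1/(2*d)
K(Q(-5, -5))*x(-10) = (1/(2*(54 + 9*(-5))))*(3/(-10)) = (1/(2*(54 - 45)))*(3*(-1/10)) = ((1/2)/9)*(-3/10) = ((1/2)*(1/9))*(-3/10) = (1/18)*(-3/10) = -1/60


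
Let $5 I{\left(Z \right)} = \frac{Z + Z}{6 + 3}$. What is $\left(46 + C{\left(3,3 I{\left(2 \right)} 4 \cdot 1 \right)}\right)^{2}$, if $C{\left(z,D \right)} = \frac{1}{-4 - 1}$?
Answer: $\frac{52441}{25} \approx 2097.6$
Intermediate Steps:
$I{\left(Z \right)} = \frac{2 Z}{45}$ ($I{\left(Z \right)} = \frac{\left(Z + Z\right) \frac{1}{6 + 3}}{5} = \frac{2 Z \frac{1}{9}}{5} = \frac{\frac{2}{9} Z}{5} = \frac{2 Z}{45}$)
$C{\left(z,D \right)} = - \frac{1}{5}$ ($C{\left(z,D \right)} = \frac{1}{-5} = - \frac{1}{5}$)
$\left(46 + C{\left(3,3 I{\left(2 \right)} 4 \cdot 1 \right)}\right)^{2} = \left(46 - \frac{1}{5}\right)^{2} = \left(\frac{229}{5}\right)^{2} = \frac{52441}{25}$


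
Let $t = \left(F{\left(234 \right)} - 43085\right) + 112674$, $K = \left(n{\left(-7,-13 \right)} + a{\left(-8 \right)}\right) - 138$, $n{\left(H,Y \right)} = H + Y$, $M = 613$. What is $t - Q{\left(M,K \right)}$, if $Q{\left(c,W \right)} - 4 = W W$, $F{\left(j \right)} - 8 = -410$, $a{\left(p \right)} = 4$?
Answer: $45467$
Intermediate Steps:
$F{\left(j \right)} = -402$ ($F{\left(j \right)} = 8 - 410 = -402$)
$K = -154$ ($K = \left(\left(-7 - 13\right) + 4\right) - 138 = \left(-20 + 4\right) - 138 = -16 - 138 = -154$)
$t = 69187$ ($t = \left(-402 - 43085\right) + 112674 = -43487 + 112674 = 69187$)
$Q{\left(c,W \right)} = 4 + W^{2}$ ($Q{\left(c,W \right)} = 4 + W W = 4 + W^{2}$)
$t - Q{\left(M,K \right)} = 69187 - \left(4 + \left(-154\right)^{2}\right) = 69187 - \left(4 + 23716\right) = 69187 - 23720 = 45467$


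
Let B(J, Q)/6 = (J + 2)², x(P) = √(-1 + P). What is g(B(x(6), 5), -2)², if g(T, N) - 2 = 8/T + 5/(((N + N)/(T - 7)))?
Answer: 1187249/144 + 9487*√5/3 ≈ 15316.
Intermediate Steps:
B(J, Q) = 6*(2 + J)² (B(J, Q) = 6*(J + 2)² = 6*(2 + J)²)
g(T, N) = 2 + 8/T + 5*(-7 + T)/(2*N) (g(T, N) = 2 + (8/T + 5/(((N + N)/(T - 7)))) = 2 + (8/T + 5/(((2*N)/(-7 + T)))) = 2 + (8/T + 5/((2*N/(-7 + T)))) = 2 + (8/T + 5*((-7 + T)/(2*N))) = 2 + (8/T + 5*(-7 + T)/(2*N)) = 2 + 8/T + 5*(-7 + T)/(2*N))
g(B(x(6), 5), -2)² = (2 + 8/((6*(2 + √(-1 + 6))²)) - 35/2/(-2) + (5/2)*(6*(2 + √(-1 + 6))²)/(-2))² = (2 + 8/((6*(2 + √5)²)) - 35/2*(-½) + (5/2)*(6*(2 + √5)²)*(-½))² = (2 + 8*(1/(6*(2 + √5)²)) + 35/4 - 15*(2 + √5)²/2)² = (2 + 4/(3*(2 + √5)²) + 35/4 - 15*(2 + √5)²/2)² = (43/4 - 15*(2 + √5)²/2 + 4/(3*(2 + √5)²))²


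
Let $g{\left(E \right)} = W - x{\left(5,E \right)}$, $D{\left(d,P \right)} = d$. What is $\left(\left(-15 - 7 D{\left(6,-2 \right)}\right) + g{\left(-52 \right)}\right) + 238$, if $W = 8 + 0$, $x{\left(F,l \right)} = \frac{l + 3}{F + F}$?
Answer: $\frac{1939}{10} \approx 193.9$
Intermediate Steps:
$x{\left(F,l \right)} = \frac{3 + l}{2 F}$
$W = 8$
$g{\left(E \right)} = \frac{77}{10} - \frac{E}{10}$ ($g{\left(E \right)} = 8 - \frac{3 + E}{2 \cdot 5} = 8 - \frac{1}{2} \cdot \frac{1}{5} \left(3 + E\right) = 8 - \left(\frac{3}{10} + \frac{E}{10}\right) = \frac{77}{10} - \frac{E}{10}$)
$\left(\left(-15 - 7 D{\left(6,-2 \right)}\right) + g{\left(-52 \right)}\right) + 238 = \left(\left(-15 - 42\right) + \left(\frac{77}{10} - - \frac{26}{5}\right)\right) + 238 = \left(\left(-15 - 42\right) + \left(\frac{77}{10} + \frac{26}{5}\right)\right) + 238 = \left(-57 + \frac{129}{10}\right) + 238 = - \frac{441}{10} + 238 = \frac{1939}{10}$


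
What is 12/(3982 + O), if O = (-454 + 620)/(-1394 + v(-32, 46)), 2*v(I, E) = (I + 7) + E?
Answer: 16602/5508931 ≈ 0.0030137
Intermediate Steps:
v(I, E) = 7/2 + E/2 + I/2 (v(I, E) = ((I + 7) + E)/2 = ((7 + I) + E)/2 = (7 + E + I)/2 = 7/2 + E/2 + I/2)
O = -332/2767 (O = (-454 + 620)/(-1394 + (7/2 + (½)*46 + (½)*(-32))) = 166/(-1394 + (7/2 + 23 - 16)) = 166/(-1394 + 21/2) = 166/(-2767/2) = 166*(-2/2767) = -332/2767 ≈ -0.11999)
12/(3982 + O) = 12/(3982 - 332/2767) = 12/(11017862/2767) = (2767/11017862)*12 = 16602/5508931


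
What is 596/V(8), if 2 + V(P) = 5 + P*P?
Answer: 596/67 ≈ 8.8955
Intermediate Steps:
V(P) = 3 + P² (V(P) = -2 + (5 + P*P) = -2 + (5 + P²) = 3 + P²)
596/V(8) = 596/(3 + 8²) = 596/(3 + 64) = 596/67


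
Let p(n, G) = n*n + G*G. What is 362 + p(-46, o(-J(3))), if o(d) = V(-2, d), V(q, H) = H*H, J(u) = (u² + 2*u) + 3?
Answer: 107454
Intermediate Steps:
J(u) = 3 + u² + 2*u
V(q, H) = H²
o(d) = d²
p(n, G) = G² + n² (p(n, G) = n² + G² = G² + n²)
362 + p(-46, o(-J(3))) = 362 + (((-(3 + 3² + 2*3))²)² + (-46)²) = 362 + (((-(3 + 9 + 6))²)² + 2116) = 362 + (((-1*18)²)² + 2116) = 362 + (((-18)²)² + 2116) = 362 + (324² + 2116) = 362 + (104976 + 2116) = 362 + 107092 = 107454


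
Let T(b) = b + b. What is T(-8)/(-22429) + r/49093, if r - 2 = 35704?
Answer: 72875942/100100627 ≈ 0.72803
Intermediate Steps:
r = 35706 (r = 2 + 35704 = 35706)
T(b) = 2*b
T(-8)/(-22429) + r/49093 = (2*(-8))/(-22429) + 35706/49093 = -16*(-1/22429) + 35706*(1/49093) = 16/22429 + 3246/4463 = 72875942/100100627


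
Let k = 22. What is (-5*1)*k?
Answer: -110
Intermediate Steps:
(-5*1)*k = -5*1*22 = -5*22 = -110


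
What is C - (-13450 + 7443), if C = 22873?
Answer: 28880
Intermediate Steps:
C - (-13450 + 7443) = 22873 - (-13450 + 7443) = 22873 - 1*(-6007) = 22873 + 6007 = 28880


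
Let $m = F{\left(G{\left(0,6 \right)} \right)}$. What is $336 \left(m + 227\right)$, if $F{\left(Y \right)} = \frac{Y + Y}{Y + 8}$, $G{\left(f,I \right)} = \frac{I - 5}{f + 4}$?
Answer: $\frac{839216}{11} \approx 76292.0$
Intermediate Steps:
$G{\left(f,I \right)} = \frac{-5 + I}{4 + f}$
$F{\left(Y \right)} = \frac{2 Y}{8 + Y}$
$m = \frac{2}{33}$ ($m = \frac{2 \frac{-5 + 6}{4 + 0}}{8 + \frac{-5 + 6}{4 + 0}} = \frac{2 \cdot \frac{1}{4} \cdot 1}{8 + \frac{1}{4} \cdot 1} = 2 \cdot \frac{1}{4} \frac{1}{8 + \frac{1}{4}} = 2 \cdot \frac{1}{4} \frac{1}{\frac{33}{4}} = 2 \cdot \frac{1}{4} \cdot \frac{4}{33} = \frac{2}{33} \approx 0.060606$)
$336 \left(m + 227\right) = 336 \left(\frac{2}{33} + 227\right) = 336 \cdot \frac{7493}{33} = \frac{839216}{11}$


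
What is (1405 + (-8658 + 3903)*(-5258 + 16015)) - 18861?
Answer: -51166991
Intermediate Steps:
(1405 + (-8658 + 3903)*(-5258 + 16015)) - 18861 = (1405 - 4755*10757) - 18861 = (1405 - 51149535) - 18861 = -51148130 - 18861 = -51166991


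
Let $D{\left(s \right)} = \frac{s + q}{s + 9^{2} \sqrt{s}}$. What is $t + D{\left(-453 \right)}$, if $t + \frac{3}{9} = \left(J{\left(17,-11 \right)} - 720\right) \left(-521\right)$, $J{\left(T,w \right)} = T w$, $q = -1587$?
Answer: $\frac{1657222180}{3507} + \frac{9180 i \sqrt{453}}{176519} \approx 4.7255 \cdot 10^{5} + 1.1069 i$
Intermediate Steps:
$D{\left(s \right)} = \frac{-1587 + s}{s + 81 \sqrt{s}}$ ($D{\left(s \right)} = \frac{s - 1587}{s + 9^{2} \sqrt{s}} = \frac{-1587 + s}{s + 81 \sqrt{s}}$)
$t = \frac{1417640}{3}$ ($t = - \frac{1}{3} + \left(17 \left(-11\right) - 720\right) \left(-521\right) = - \frac{1}{3} + \left(-187 - 720\right) \left(-521\right) = - \frac{1}{3} - -472547 = - \frac{1}{3} + 472547 = \frac{1417640}{3} \approx 4.7255 \cdot 10^{5}$)
$t + D{\left(-453 \right)} = \frac{1417640}{3} + \frac{-1587 - 453}{-453 + 81 \sqrt{-453}} = \frac{1417640}{3} + \frac{1}{-453 + 81 i \sqrt{453}} \left(-2040\right) = \frac{1417640}{3} - \frac{2040}{-453 + 81 i \sqrt{453}}$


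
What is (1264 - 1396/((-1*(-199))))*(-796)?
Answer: -1000560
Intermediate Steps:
(1264 - 1396/((-1*(-199))))*(-796) = (1264 - 1396/199)*(-796) = (250140/199)*(-796) = -1000560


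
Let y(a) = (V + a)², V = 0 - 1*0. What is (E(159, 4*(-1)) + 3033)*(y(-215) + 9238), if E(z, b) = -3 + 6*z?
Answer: 220964592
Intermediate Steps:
V = 0 (V = 0 + 0 = 0)
y(a) = a² (y(a) = (0 + a)² = a²)
(E(159, 4*(-1)) + 3033)*(y(-215) + 9238) = ((-3 + 6*159) + 3033)*((-215)² + 9238) = ((-3 + 954) + 3033)*(46225 + 9238) = (951 + 3033)*55463 = 3984*55463 = 220964592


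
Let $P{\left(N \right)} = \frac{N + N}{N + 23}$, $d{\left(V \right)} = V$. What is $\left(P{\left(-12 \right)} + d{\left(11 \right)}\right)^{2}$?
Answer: $\frac{9409}{121} \approx 77.76$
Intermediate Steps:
$P{\left(N \right)} = \frac{2 N}{23 + N}$
$\left(P{\left(-12 \right)} + d{\left(11 \right)}\right)^{2} = \left(2 \left(-12\right) \frac{1}{23 - 12} + 11\right)^{2} = \left(2 \left(-12\right) \frac{1}{11} + 11\right)^{2} = \left(- \frac{24}{11} + 11\right)^{2} = \left(\frac{97}{11}\right)^{2} = \frac{9409}{121}$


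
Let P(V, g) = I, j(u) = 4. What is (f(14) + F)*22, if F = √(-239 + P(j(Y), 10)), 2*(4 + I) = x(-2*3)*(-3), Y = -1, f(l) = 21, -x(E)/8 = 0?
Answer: 462 + 198*I*√3 ≈ 462.0 + 342.95*I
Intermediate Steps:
x(E) = 0 (x(E) = -8*0 = 0)
I = -4 (I = -4 + (0*(-3))/2 = -4 + (½)*0 = -4 + 0 = -4)
P(V, g) = -4
F = 9*I*√3 (F = √(-239 - 4) = √(-243) = 9*I*√3 ≈ 15.588*I)
(f(14) + F)*22 = (21 + 9*I*√3)*22 = 462 + 198*I*√3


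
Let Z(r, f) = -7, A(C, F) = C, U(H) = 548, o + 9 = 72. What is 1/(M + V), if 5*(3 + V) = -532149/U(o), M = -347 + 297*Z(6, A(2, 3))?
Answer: -2740/7187609 ≈ -0.00038121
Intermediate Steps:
o = 63 (o = -9 + 72 = 63)
M = -2426 (M = -347 + 297*(-7) = -347 - 2079 = -2426)
V = -540369/2740 (V = -3 + (-532149/548)/5 = -3 + (-532149*1/548)/5 = -3 + (1/5)*(-532149/548) = -3 - 532149/2740 = -540369/2740 ≈ -197.21)
1/(M + V) = 1/(-2426 - 540369/2740) = 1/(-7187609/2740) = -2740/7187609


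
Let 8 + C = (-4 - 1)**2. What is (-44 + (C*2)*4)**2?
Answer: 8464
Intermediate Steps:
C = 17 (C = -8 + (-4 - 1)**2 = -8 + (-5)**2 = -8 + 25 = 17)
(-44 + (C*2)*4)**2 = (-44 + (17*2)*4)**2 = (-44 + 34*4)**2 = (-44 + 136)**2 = 92**2 = 8464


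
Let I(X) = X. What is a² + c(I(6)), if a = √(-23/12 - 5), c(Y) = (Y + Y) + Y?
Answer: 133/12 ≈ 11.083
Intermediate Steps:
c(Y) = 3*Y (c(Y) = 2*Y + Y = 3*Y)
a = I*√249/6 (a = √(-23*1/12 - 5) = √(-23/12 - 5) = √(-83/12) = I*√249/6 ≈ 2.63*I)
a² + c(I(6)) = (I*√249/6)² + 3*6 = -83/12 + 18 = 133/12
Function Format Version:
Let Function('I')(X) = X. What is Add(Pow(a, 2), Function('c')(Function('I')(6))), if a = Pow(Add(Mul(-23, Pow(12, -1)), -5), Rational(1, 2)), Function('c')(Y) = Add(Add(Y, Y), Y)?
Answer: Rational(133, 12) ≈ 11.083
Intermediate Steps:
Function('c')(Y) = Mul(3, Y) (Function('c')(Y) = Add(Mul(2, Y), Y) = Mul(3, Y))
a = Mul(Rational(1, 6), I, Pow(249, Rational(1, 2))) (a = Pow(Add(Mul(-23, Rational(1, 12)), -5), Rational(1, 2)) = Pow(Add(Rational(-23, 12), -5), Rational(1, 2)) = Pow(Rational(-83, 12), Rational(1, 2)) = Mul(Rational(1, 6), I, Pow(249, Rational(1, 2))) ≈ Mul(2.6300, I))
Add(Pow(a, 2), Function('c')(Function('I')(6))) = Add(Pow(Mul(Rational(1, 6), I, Pow(249, Rational(1, 2))), 2), Mul(3, 6)) = Add(Rational(-83, 12), 18) = Rational(133, 12)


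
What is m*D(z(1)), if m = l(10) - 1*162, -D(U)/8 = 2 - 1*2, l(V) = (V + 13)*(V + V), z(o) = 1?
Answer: 0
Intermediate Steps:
l(V) = 2*V*(13 + V) (l(V) = (13 + V)*(2*V) = 2*V*(13 + V))
D(U) = 0 (D(U) = -8*(2 - 1*2) = -8*(2 - 2) = -8*0 = 0)
m = 298 (m = 2*10*(13 + 10) - 1*162 = 2*10*23 - 162 = 460 - 162 = 298)
m*D(z(1)) = 298*0 = 0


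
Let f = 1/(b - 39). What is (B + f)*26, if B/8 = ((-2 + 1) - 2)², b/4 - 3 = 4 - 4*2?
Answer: 80470/43 ≈ 1871.4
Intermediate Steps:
b = -4 (b = 12 + 4*(4 - 4*2) = 12 + 4*(4 - 8) = 12 + 4*(-4) = 12 - 16 = -4)
B = 72 (B = 8*((-2 + 1) - 2)² = 8*(-1 - 2)² = 8*(-3)² = 8*9 = 72)
f = -1/43 (f = 1/(-4 - 39) = 1/(-43) = -1/43 ≈ -0.023256)
(B + f)*26 = (72 - 1/43)*26 = (3095/43)*26 = 80470/43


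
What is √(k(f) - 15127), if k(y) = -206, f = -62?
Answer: I*√15333 ≈ 123.83*I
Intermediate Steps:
√(k(f) - 15127) = √(-206 - 15127) = √(-15333) = I*√15333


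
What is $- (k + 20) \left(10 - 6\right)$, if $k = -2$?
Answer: $-72$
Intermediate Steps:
$- (k + 20) \left(10 - 6\right) = - (-2 + 20) \left(10 - 6\right) = \left(-1\right) 18 \left(10 - 6\right) = \left(-18\right) 4 = -72$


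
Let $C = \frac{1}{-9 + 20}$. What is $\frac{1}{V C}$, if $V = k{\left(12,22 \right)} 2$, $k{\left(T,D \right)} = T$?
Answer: $\frac{11}{24} \approx 0.45833$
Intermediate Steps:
$C = \frac{1}{11} \approx 0.090909$
$V = 24$ ($V = 12 \cdot 2 = 24$)
$\frac{1}{V C} = \frac{1}{24 \cdot \frac{1}{11}} = \frac{1}{\frac{24}{11}} = \frac{11}{24}$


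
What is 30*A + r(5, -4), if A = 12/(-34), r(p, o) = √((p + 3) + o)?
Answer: -146/17 ≈ -8.5882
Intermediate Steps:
r(p, o) = √(3 + o + p) (r(p, o) = √((3 + p) + o) = √(3 + o + p))
A = -6/17 (A = 12*(-1/34) = -6/17 ≈ -0.35294)
30*A + r(5, -4) = 30*(-6/17) + √(3 - 4 + 5) = -180/17 + √4 = -180/17 + 2 = -146/17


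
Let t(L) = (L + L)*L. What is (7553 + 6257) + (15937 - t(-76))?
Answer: 18195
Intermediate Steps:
t(L) = 2*L² (t(L) = (2*L)*L = 2*L²)
(7553 + 6257) + (15937 - t(-76)) = (7553 + 6257) + (15937 - 2*(-76)²) = 13810 + (15937 - 2*5776) = 13810 + (15937 - 1*11552) = 13810 + (15937 - 11552) = 13810 + 4385 = 18195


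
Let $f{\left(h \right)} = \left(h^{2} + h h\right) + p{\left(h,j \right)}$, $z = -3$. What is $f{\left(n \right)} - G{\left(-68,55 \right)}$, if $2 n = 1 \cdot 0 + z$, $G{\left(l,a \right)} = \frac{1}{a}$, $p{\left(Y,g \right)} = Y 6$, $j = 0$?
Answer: $- \frac{497}{110} \approx -4.5182$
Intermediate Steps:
$p{\left(Y,g \right)} = 6 Y$
$n = - \frac{3}{2}$ ($n = \frac{1 \cdot 0 - 3}{2} = \frac{0 - 3}{2} = \frac{1}{2} \left(-3\right) = - \frac{3}{2} \approx -1.5$)
$f{\left(h \right)} = 2 h^{2} + 6 h$ ($f{\left(h \right)} = \left(h^{2} + h h\right) + 6 h = \left(h^{2} + h^{2}\right) + 6 h = 2 h^{2} + 6 h$)
$f{\left(n \right)} - G{\left(-68,55 \right)} = 2 \left(- \frac{3}{2}\right) \left(3 - \frac{3}{2}\right) - \frac{1}{55} = 2 \left(- \frac{3}{2}\right) \frac{3}{2} - \frac{1}{55} = - \frac{9}{2} - \frac{1}{55} = - \frac{497}{110}$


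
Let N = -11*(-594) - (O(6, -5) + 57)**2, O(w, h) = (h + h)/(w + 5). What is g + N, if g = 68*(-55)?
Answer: -42615/121 ≈ -352.19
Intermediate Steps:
O(w, h) = 2*h/(5 + w) (O(w, h) = (2*h)/(5 + w) = 2*h/(5 + w))
g = -3740
N = 409925/121 (N = -11*(-594) - (2*(-5)/(5 + 6) + 57)**2 = 6534 - (2*(-5)/11 + 57)**2 = 6534 - (2*(-5)*(1/11) + 57)**2 = 6534 - (-10/11 + 57)**2 = 6534 - (617/11)**2 = 6534 - 1*380689/121 = 6534 - 380689/121 = 409925/121 ≈ 3387.8)
g + N = -3740 + 409925/121 = -42615/121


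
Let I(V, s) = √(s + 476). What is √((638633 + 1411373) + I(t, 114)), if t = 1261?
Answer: √(2050006 + √590) ≈ 1431.8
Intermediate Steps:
I(V, s) = √(476 + s)
√((638633 + 1411373) + I(t, 114)) = √((638633 + 1411373) + √(476 + 114)) = √(2050006 + √590)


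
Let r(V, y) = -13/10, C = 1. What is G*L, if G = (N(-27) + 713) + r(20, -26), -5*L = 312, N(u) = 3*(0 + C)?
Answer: -1114932/25 ≈ -44597.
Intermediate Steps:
r(V, y) = -13/10 (r(V, y) = -13*⅒ = -13/10)
N(u) = 3 (N(u) = 3*(0 + 1) = 3*1 = 3)
L = -312/5 (L = -⅕*312 = -312/5 ≈ -62.400)
G = 7147/10 (G = (3 + 713) - 13/10 = 716 - 13/10 = 7147/10 ≈ 714.70)
G*L = (7147/10)*(-312/5) = -1114932/25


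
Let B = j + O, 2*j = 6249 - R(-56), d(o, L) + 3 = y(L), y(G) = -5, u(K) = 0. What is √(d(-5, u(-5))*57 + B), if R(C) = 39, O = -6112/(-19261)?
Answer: √982859957761/19261 ≈ 51.471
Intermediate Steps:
O = 6112/19261 (O = -6112*(-1/19261) = 6112/19261 ≈ 0.31733)
d(o, L) = -8 (d(o, L) = -3 - 5 = -8)
j = 3105 (j = (6249 - 1*39)/2 = (6249 - 39)/2 = (½)*6210 = 3105)
B = 59811517/19261 (B = 3105 + 6112/19261 = 59811517/19261 ≈ 3105.3)
√(d(-5, u(-5))*57 + B) = √(-8*57 + 59811517/19261) = √(-456 + 59811517/19261) = √(51028501/19261) = √982859957761/19261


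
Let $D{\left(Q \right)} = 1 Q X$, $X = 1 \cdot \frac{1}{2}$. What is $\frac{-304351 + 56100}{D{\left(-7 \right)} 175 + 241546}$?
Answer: $- \frac{496502}{481867} \approx -1.0304$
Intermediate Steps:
$X = \frac{1}{2}$ ($X = 1 \cdot \frac{1}{2} = \frac{1}{2} \approx 0.5$)
$D{\left(Q \right)} = \frac{Q}{2}$ ($D{\left(Q \right)} = 1 Q \frac{1}{2} = Q \frac{1}{2} = \frac{Q}{2}$)
$\frac{-304351 + 56100}{D{\left(-7 \right)} 175 + 241546} = \frac{-304351 + 56100}{\frac{1}{2} \left(-7\right) 175 + 241546} = - \frac{248251}{\left(- \frac{7}{2}\right) 175 + 241546} = - \frac{248251}{- \frac{1225}{2} + 241546} = - \frac{248251}{\frac{481867}{2}} = \left(-248251\right) \frac{2}{481867} = - \frac{496502}{481867}$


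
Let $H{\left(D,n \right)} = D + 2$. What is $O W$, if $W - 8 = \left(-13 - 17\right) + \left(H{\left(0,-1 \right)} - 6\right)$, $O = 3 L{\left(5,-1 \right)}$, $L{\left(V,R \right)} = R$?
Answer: $78$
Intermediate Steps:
$H{\left(D,n \right)} = 2 + D$
$O = -3$ ($O = 3 \left(-1\right) = -3$)
$W = -26$ ($W = 8 + \left(\left(-13 - 17\right) + \left(\left(2 + 0\right) - 6\right)\right) = 8 + \left(-30 + \left(2 - 6\right)\right) = 8 - 34 = -26$)
$O W = \left(-3\right) \left(-26\right) = 78$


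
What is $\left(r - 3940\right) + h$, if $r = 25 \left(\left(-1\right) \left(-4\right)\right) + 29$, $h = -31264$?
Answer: $-35075$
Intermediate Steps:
$r = 129$ ($r = 25 \cdot 4 + 29 = 100 + 29 = 129$)
$\left(r - 3940\right) + h = \left(129 - 3940\right) - 31264 = -3811 - 31264 = -35075$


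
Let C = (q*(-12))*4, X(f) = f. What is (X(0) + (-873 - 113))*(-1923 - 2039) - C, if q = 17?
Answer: 3907348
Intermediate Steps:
C = -816 (C = (17*(-12))*4 = -204*4 = -816)
(X(0) + (-873 - 113))*(-1923 - 2039) - C = (0 + (-873 - 113))*(-1923 - 2039) - 1*(-816) = (0 - 986)*(-3962) + 816 = -986*(-3962) + 816 = 3906532 + 816 = 3907348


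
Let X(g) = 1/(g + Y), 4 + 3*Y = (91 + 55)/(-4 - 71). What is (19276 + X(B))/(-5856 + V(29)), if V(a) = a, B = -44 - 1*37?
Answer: -359901971/108795917 ≈ -3.3080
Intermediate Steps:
B = -81 (B = -44 - 37 = -81)
Y = -446/225 (Y = -4/3 + ((91 + 55)/(-4 - 71))/3 = -4/3 + (146/(-75))/3 = -4/3 + (146*(-1/75))/3 = -4/3 + (⅓)*(-146/75) = -4/3 - 146/225 = -446/225 ≈ -1.9822)
X(g) = 1/(-446/225 + g) (X(g) = 1/(g - 446/225) = 1/(-446/225 + g))
(19276 + X(B))/(-5856 + V(29)) = (19276 + 225/(-446 + 225*(-81)))/(-5856 + 29) = (19276 + 225/(-446 - 18225))/(-5827) = (19276 + 225/(-18671))*(-1/5827) = (19276 + 225*(-1/18671))*(-1/5827) = (19276 - 225/18671)*(-1/5827) = (359901971/18671)*(-1/5827) = -359901971/108795917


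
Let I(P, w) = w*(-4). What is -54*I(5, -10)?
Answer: -2160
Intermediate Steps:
I(P, w) = -4*w
-54*I(5, -10) = -(-216)*(-10) = -54*40 = -2160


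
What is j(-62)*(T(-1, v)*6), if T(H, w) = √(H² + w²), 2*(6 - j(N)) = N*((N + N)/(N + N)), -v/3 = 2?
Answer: 222*√37 ≈ 1350.4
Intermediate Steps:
v = -6 (v = -3*2 = -6)
j(N) = 6 - N/2 (j(N) = 6 - N*(N + N)/(N + N)/2 = 6 - N*(2*N)/((2*N))/2 = 6 - N*(2*N)*(1/(2*N))/2 = 6 - N/2)
j(-62)*(T(-1, v)*6) = (6 - ½*(-62))*(√((-1)² + (-6)²)*6) = (6 + 31)*(√(1 + 36)*6) = 37*(√37*6) = 37*(6*√37) = 222*√37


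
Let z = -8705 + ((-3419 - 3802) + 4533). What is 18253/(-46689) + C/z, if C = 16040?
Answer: -956847989/531927777 ≈ -1.7988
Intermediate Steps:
z = -11393 (z = -8705 + (-7221 + 4533) = -8705 - 2688 = -11393)
18253/(-46689) + C/z = 18253/(-46689) + 16040/(-11393) = 18253*(-1/46689) + 16040*(-1/11393) = -18253/46689 - 16040/11393 = -956847989/531927777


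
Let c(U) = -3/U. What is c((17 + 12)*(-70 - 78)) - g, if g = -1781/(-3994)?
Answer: -3816035/8571124 ≈ -0.44522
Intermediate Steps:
g = 1781/3994 (g = -1781*(-1/3994) = 1781/3994 ≈ 0.44592)
c(U) = -3/U
c((17 + 12)*(-70 - 78)) - g = -3*1/((-70 - 78)*(17 + 12)) - 1*1781/3994 = -3/(29*(-148)) - 1781/3994 = -3/(-4292) - 1781/3994 = -3*(-1/4292) - 1781/3994 = 3/4292 - 1781/3994 = -3816035/8571124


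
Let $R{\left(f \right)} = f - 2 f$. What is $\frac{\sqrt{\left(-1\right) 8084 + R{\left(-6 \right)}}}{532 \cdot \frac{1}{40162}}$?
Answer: $\frac{20081 i \sqrt{8078}}{266} \approx 6785.1 i$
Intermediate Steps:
$R{\left(f \right)} = - f$
$\frac{\sqrt{\left(-1\right) 8084 + R{\left(-6 \right)}}}{532 \cdot \frac{1}{40162}} = \frac{\sqrt{\left(-1\right) 8084 - -6}}{532 \cdot \frac{1}{40162}} = \frac{\sqrt{-8084 + 6}}{532 \cdot \frac{1}{40162}} = \frac{\sqrt{-8078}}{\frac{266}{20081}} = i \sqrt{8078} \cdot \frac{20081}{266} = \frac{20081 i \sqrt{8078}}{266}$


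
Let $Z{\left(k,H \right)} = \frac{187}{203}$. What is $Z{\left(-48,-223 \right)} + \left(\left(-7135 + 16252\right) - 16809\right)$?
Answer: $- \frac{1561289}{203} \approx -7691.1$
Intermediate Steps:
$Z{\left(k,H \right)} = \frac{187}{203}$ ($Z{\left(k,H \right)} = 187 \cdot \frac{1}{203} = \frac{187}{203}$)
$Z{\left(-48,-223 \right)} + \left(\left(-7135 + 16252\right) - 16809\right) = \frac{187}{203} + \left(\left(-7135 + 16252\right) - 16809\right) = \frac{187}{203} + \left(9117 - 16809\right) = \frac{187}{203} - 7692 = - \frac{1561289}{203}$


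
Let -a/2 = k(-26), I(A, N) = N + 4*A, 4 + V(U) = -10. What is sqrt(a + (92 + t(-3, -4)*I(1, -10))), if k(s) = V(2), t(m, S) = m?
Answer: sqrt(138) ≈ 11.747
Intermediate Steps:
V(U) = -14 (V(U) = -4 - 10 = -14)
k(s) = -14
a = 28 (a = -2*(-14) = 28)
sqrt(a + (92 + t(-3, -4)*I(1, -10))) = sqrt(28 + (92 - 3*(-10 + 4*1))) = sqrt(28 + (92 - 3*(-10 + 4))) = sqrt(28 + (92 - 3*(-6))) = sqrt(28 + (92 + 18)) = sqrt(28 + 110) = sqrt(138)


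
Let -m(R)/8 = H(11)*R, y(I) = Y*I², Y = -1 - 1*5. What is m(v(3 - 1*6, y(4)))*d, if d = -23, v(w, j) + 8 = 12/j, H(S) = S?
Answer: -16445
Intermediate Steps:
Y = -6 (Y = -1 - 5 = -6)
y(I) = -6*I²
v(w, j) = -8 + 12/j
m(R) = -88*R
m(v(3 - 1*6, y(4)))*d = -88*(-8 + 12/((-6*4²)))*(-23) = -88*(-8 + 12/((-6*16)))*(-23) = -88*(-8 + 12/(-96))*(-23) = -88*(-8 + 12*(-1/96))*(-23) = -88*(-8 - ⅛)*(-23) = -88*(-65/8)*(-23) = 715*(-23) = -16445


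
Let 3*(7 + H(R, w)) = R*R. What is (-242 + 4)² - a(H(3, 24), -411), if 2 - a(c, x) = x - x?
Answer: 56642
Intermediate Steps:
H(R, w) = -7 + R²/3 (H(R, w) = -7 + (R*R)/3 = -7 + R²/3)
a(c, x) = 2 (a(c, x) = 2 - (x - x) = 2 - 1*0 = 2 + 0 = 2)
(-242 + 4)² - a(H(3, 24), -411) = (-242 + 4)² - 1*2 = (-238)² - 2 = 56644 - 2 = 56642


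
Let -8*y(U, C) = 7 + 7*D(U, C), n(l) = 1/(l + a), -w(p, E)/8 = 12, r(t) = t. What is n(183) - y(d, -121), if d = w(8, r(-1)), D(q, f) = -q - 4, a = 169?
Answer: 28645/352 ≈ 81.378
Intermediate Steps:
w(p, E) = -96 (w(p, E) = -8*12 = -96)
D(q, f) = -4 - q
n(l) = 1/(169 + l) (n(l) = 1/(l + 169) = 1/(169 + l))
d = -96
y(U, C) = 21/8 + 7*U/8 (y(U, C) = -(7 + 7*(-4 - U))/8 = -(7 + (-28 - 7*U))/8 = -(-21 - 7*U)/8 = 21/8 + 7*U/8)
n(183) - y(d, -121) = 1/(169 + 183) - (21/8 + (7/8)*(-96)) = 1/352 - (21/8 - 84) = 1/352 - 1*(-651/8) = 1/352 + 651/8 = 28645/352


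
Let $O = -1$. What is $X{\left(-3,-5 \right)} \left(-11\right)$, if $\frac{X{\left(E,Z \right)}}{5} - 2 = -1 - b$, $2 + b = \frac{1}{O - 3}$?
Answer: $- \frac{715}{4} \approx -178.75$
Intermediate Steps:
$b = - \frac{9}{4}$ ($b = -2 + \frac{1}{-1 - 3} = -2 + \frac{1}{-4} = -2 - \frac{1}{4} = - \frac{9}{4} \approx -2.25$)
$X{\left(E,Z \right)} = \frac{65}{4}$ ($X{\left(E,Z \right)} = 10 + 5 \left(-1 - - \frac{9}{4}\right) = 10 + 5 \left(-1 + \frac{9}{4}\right) = 10 + 5 \cdot \frac{5}{4} = 10 + \frac{25}{4} = \frac{65}{4}$)
$X{\left(-3,-5 \right)} \left(-11\right) = \frac{65}{4} \left(-11\right) = - \frac{715}{4}$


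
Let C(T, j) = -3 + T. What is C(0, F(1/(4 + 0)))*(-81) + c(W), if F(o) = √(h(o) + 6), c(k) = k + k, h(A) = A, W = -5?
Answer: 233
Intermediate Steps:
c(k) = 2*k
F(o) = √(6 + o) (F(o) = √(o + 6) = √(6 + o))
C(0, F(1/(4 + 0)))*(-81) + c(W) = (-3 + 0)*(-81) + 2*(-5) = -3*(-81) - 10 = 243 - 10 = 233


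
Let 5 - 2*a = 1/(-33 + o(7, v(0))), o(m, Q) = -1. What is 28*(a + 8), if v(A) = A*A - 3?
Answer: 5005/17 ≈ 294.41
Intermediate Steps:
v(A) = -3 + A² (v(A) = A² - 3 = -3 + A²)
a = 171/68 (a = 5/2 - 1/(2*(-33 - 1)) = 5/2 - ½/(-34) = 5/2 - ½*(-1/34) = 5/2 + 1/68 = 171/68 ≈ 2.5147)
28*(a + 8) = 28*(171/68 + 8) = 28*(715/68) = 5005/17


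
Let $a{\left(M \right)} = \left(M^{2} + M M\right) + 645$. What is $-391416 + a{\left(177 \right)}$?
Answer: $-328113$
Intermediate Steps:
$a{\left(M \right)} = 645 + 2 M^{2}$ ($a{\left(M \right)} = \left(M^{2} + M^{2}\right) + 645 = 2 M^{2} + 645 = 645 + 2 M^{2}$)
$-391416 + a{\left(177 \right)} = -391416 + \left(645 + 2 \cdot 177^{2}\right) = -391416 + \left(645 + 2 \cdot 31329\right) = -391416 + \left(645 + 62658\right) = -391416 + 63303 = -328113$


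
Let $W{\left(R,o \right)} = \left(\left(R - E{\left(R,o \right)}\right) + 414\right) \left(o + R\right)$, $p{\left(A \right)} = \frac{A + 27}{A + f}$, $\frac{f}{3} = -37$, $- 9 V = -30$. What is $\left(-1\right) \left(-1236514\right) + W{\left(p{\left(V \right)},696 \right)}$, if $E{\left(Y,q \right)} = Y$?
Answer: $\frac{492426860}{323} \approx 1.5245 \cdot 10^{6}$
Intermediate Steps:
$V = \frac{10}{3}$ ($V = \left(- \frac{1}{9}\right) \left(-30\right) = \frac{10}{3} \approx 3.3333$)
$f = -111$ ($f = 3 \left(-37\right) = -111$)
$p{\left(A \right)} = \frac{27 + A}{-111 + A}$ ($p{\left(A \right)} = \frac{A + 27}{A - 111} = \frac{27 + A}{-111 + A}$)
$W{\left(R,o \right)} = 414 R + 414 o$ ($W{\left(R,o \right)} = \left(\left(R - R\right) + 414\right) \left(o + R\right) = \left(0 + 414\right) \left(R + o\right) = 414 \left(R + o\right) = 414 R + 414 o$)
$\left(-1\right) \left(-1236514\right) + W{\left(p{\left(V \right)},696 \right)} = \left(-1\right) \left(-1236514\right) + \left(414 \frac{27 + \frac{10}{3}}{-111 + \frac{10}{3}} + 414 \cdot 696\right) = 1236514 + \left(414 \frac{1}{- \frac{323}{3}} \cdot \frac{91}{3} + 288144\right) = 1236514 + \left(414 \left(\left(- \frac{3}{323}\right) \frac{91}{3}\right) + 288144\right) = 1236514 + \left(414 \left(- \frac{91}{323}\right) + 288144\right) = 1236514 + \left(- \frac{37674}{323} + 288144\right) = 1236514 + \frac{93032838}{323} = \frac{492426860}{323}$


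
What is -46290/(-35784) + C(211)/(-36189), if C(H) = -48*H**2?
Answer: 1447145983/23981244 ≈ 60.345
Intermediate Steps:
-46290/(-35784) + C(211)/(-36189) = -46290/(-35784) - 48*211**2/(-36189) = -46290*(-1/35784) - 48*44521*(-1/36189) = 7715/5964 - 2137008*(-1/36189) = 7715/5964 + 712336/12063 = 1447145983/23981244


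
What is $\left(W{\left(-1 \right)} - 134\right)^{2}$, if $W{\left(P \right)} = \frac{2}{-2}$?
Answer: $18225$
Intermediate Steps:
$W{\left(P \right)} = -1$ ($W{\left(P \right)} = 2 \left(- \frac{1}{2}\right) = -1$)
$\left(W{\left(-1 \right)} - 134\right)^{2} = \left(-1 - 134\right)^{2} = \left(-135\right)^{2} = 18225$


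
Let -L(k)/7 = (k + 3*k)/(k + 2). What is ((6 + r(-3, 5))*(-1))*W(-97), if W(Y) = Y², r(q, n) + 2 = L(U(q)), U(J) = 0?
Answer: -37636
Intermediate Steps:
L(k) = -28*k/(2 + k) (L(k) = -7*(k + 3*k)/(k + 2) = -7*4*k/(2 + k) = -28*k/(2 + k))
r(q, n) = -2 (r(q, n) = -2 - 28*0/(2 + 0) = -2 - 28*0/2 = -2 - 28*0*½ = -2 + 0 = -2)
((6 + r(-3, 5))*(-1))*W(-97) = ((6 - 2)*(-1))*(-97)² = (4*(-1))*9409 = -4*9409 = -37636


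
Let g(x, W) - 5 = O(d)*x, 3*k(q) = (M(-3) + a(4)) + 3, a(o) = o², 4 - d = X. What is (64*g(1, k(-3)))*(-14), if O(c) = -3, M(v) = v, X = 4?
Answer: -1792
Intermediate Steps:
d = 0 (d = 4 - 1*4 = 4 - 4 = 0)
k(q) = 16/3 (k(q) = ((-3 + 4²) + 3)/3 = ((-3 + 16) + 3)/3 = (13 + 3)/3 = (⅓)*16 = 16/3)
g(x, W) = 5 - 3*x
(64*g(1, k(-3)))*(-14) = (64*(5 - 3*1))*(-14) = (64*(5 - 3))*(-14) = (64*2)*(-14) = 128*(-14) = -1792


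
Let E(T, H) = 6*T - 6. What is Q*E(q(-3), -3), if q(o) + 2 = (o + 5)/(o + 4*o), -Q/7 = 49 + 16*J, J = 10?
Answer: 137522/5 ≈ 27504.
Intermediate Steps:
Q = -1463 (Q = -7*(49 + 16*10) = -7*(49 + 160) = -7*209 = -1463)
q(o) = -2 + (5 + o)/(5*o) (q(o) = -2 + (o + 5)/(o + 4*o) = -2 + (5 + o)/((5*o)) = -2 + (5 + o)*(1/(5*o)) = -2 + (5 + o)/(5*o))
E(T, H) = -6 + 6*T
Q*E(q(-3), -3) = -1463*(-6 + 6*(-9/5 + 1/(-3))) = -1463*(-6 + 6*(-9/5 - ⅓)) = -1463*(-6 + 6*(-32/15)) = -1463*(-6 - 64/5) = -1463*(-94/5) = 137522/5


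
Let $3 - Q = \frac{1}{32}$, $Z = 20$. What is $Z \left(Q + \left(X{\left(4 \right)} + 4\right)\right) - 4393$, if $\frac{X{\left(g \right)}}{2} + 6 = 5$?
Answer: $- \frac{34349}{8} \approx -4293.6$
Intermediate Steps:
$X{\left(g \right)} = -2$ ($X{\left(g \right)} = -12 + 2 \cdot 5 = -12 + 10 = -2$)
$Q = \frac{95}{32}$ ($Q = 3 - \frac{1}{32} = \frac{95}{32} \approx 2.9688$)
$Z \left(Q + \left(X{\left(4 \right)} + 4\right)\right) - 4393 = 20 \left(\frac{95}{32} + \left(-2 + 4\right)\right) - 4393 = 20 \left(\frac{95}{32} + 2\right) - 4393 = 20 \cdot \frac{159}{32} - 4393 = \frac{795}{8} - 4393 = - \frac{34349}{8}$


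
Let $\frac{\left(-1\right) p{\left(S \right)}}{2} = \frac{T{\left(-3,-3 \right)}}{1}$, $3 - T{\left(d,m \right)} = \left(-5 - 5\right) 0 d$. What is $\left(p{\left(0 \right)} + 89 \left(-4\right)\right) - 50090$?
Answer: $-50452$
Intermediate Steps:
$T{\left(d,m \right)} = 3$ ($T{\left(d,m \right)} = 3 - \left(-5 - 5\right) 0 d = 3 - \left(-10\right) 0 d = 3 - 0 d = 3 - 0 = 3 + 0 = 3$)
$p{\left(S \right)} = -6$ ($p{\left(S \right)} = - 2 \cdot \frac{3}{1} = - 2 \cdot 3 \cdot 1 = \left(-2\right) 3 = -6$)
$\left(p{\left(0 \right)} + 89 \left(-4\right)\right) - 50090 = \left(-6 + 89 \left(-4\right)\right) - 50090 = \left(-6 - 356\right) - 50090 = -362 - 50090 = -50452$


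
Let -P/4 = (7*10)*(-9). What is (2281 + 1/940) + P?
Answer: 4512941/940 ≈ 4801.0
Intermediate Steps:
P = 2520 (P = -4*7*10*(-9) = -280*(-9) = -4*(-630) = 2520)
(2281 + 1/940) + P = (2281 + 1/940) + 2520 = 2144141/940 + 2520 = 4512941/940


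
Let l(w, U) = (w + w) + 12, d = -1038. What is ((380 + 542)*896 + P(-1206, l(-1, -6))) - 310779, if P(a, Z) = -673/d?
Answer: 534916327/1038 ≈ 5.1533e+5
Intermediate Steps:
l(w, U) = 12 + 2*w (l(w, U) = 2*w + 12 = 12 + 2*w)
P(a, Z) = 673/1038 (P(a, Z) = -673/(-1038) = -673*(-1/1038) = 673/1038)
((380 + 542)*896 + P(-1206, l(-1, -6))) - 310779 = ((380 + 542)*896 + 673/1038) - 310779 = (922*896 + 673/1038) - 310779 = (826112 + 673/1038) - 310779 = 857504929/1038 - 310779 = 534916327/1038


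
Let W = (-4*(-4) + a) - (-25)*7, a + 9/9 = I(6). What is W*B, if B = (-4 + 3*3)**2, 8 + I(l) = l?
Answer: 4700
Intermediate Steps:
I(l) = -8 + l
a = -3 (a = -1 + (-8 + 6) = -1 - 2 = -3)
B = 25 (B = (-4 + 9)**2 = 5**2 = 25)
W = 188 (W = (-4*(-4) - 3) - (-25)*7 = (16 - 3) - 1*(-175) = 13 + 175 = 188)
W*B = 188*25 = 4700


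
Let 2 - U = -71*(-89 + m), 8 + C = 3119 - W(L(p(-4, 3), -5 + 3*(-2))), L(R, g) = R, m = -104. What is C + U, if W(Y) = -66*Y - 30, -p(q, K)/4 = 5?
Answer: -11880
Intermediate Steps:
p(q, K) = -20 (p(q, K) = -4*5 = -20)
W(Y) = -30 - 66*Y
C = 1821 (C = -8 + (3119 - (-30 - 66*(-20))) = -8 + (3119 - (-30 + 1320)) = -8 + (3119 - 1*1290) = -8 + (3119 - 1290) = -8 + 1829 = 1821)
U = -13701 (U = 2 - (-71)*(-89 - 104) = 2 - (-71)*(-193) = 2 - 1*13703 = 2 - 13703 = -13701)
C + U = 1821 - 13701 = -11880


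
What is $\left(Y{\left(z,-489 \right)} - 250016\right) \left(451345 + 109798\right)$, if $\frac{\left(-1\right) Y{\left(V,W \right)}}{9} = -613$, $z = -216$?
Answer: $-137198902357$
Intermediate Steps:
$Y{\left(V,W \right)} = 5517$ ($Y{\left(V,W \right)} = \left(-9\right) \left(-613\right) = 5517$)
$\left(Y{\left(z,-489 \right)} - 250016\right) \left(451345 + 109798\right) = \left(5517 - 250016\right) \left(451345 + 109798\right) = \left(-244499\right) 561143 = -137198902357$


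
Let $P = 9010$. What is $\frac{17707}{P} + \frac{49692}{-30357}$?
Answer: $\frac{29935493}{91172190} \approx 0.32834$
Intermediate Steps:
$\frac{17707}{P} + \frac{49692}{-30357} = \frac{17707}{9010} + \frac{49692}{-30357} = 17707 \cdot \frac{1}{9010} + 49692 \left(- \frac{1}{30357}\right) = \frac{17707}{9010} - \frac{16564}{10119} = \frac{29935493}{91172190}$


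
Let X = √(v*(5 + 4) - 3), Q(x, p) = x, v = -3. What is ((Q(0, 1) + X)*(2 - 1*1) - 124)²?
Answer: (124 - I*√30)² ≈ 15346.0 - 1358.4*I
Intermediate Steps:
X = I*√30 (X = √(-3*(5 + 4) - 3) = √(-3*9 - 3) = √(-27 - 3) = √(-30) = I*√30 ≈ 5.4772*I)
((Q(0, 1) + X)*(2 - 1*1) - 124)² = ((0 + I*√30)*(2 - 1*1) - 124)² = ((I*√30)*(2 - 1) - 124)² = ((I*√30)*1 - 124)² = (I*√30 - 124)² = (-124 + I*√30)²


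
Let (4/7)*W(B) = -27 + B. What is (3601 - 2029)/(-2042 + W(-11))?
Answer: -3144/4217 ≈ -0.74555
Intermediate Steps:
W(B) = -189/4 + 7*B/4 (W(B) = 7*(-27 + B)/4 = -189/4 + 7*B/4)
(3601 - 2029)/(-2042 + W(-11)) = (3601 - 2029)/(-2042 + (-189/4 + (7/4)*(-11))) = 1572/(-2042 + (-189/4 - 77/4)) = 1572/(-2042 - 133/2) = 1572/(-4217/2) = 1572*(-2/4217) = -3144/4217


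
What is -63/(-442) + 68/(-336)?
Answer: -1111/18564 ≈ -0.059847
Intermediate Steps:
-63/(-442) + 68/(-336) = -63*(-1/442) + 68*(-1/336) = 63/442 - 17/84 = -1111/18564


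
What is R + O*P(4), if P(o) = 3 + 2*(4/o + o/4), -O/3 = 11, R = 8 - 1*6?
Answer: -229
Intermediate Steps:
R = 2 (R = 8 - 6 = 2)
O = -33 (O = -3*11 = -33)
P(o) = 3 + o/2 + 8/o (P(o) = 3 + 2*(4/o + o*(¼)) = 3 + 2*(4/o + o/4) = 3 + (o/2 + 8/o) = 3 + o/2 + 8/o)
R + O*P(4) = 2 - 33*(3 + (½)*4 + 8/4) = 2 - 33*(3 + 2 + 8*(¼)) = 2 - 33*(3 + 2 + 2) = 2 - 33*7 = 2 - 231 = -229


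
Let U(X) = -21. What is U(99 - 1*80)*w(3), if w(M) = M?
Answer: -63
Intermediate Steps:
U(99 - 1*80)*w(3) = -21*3 = -63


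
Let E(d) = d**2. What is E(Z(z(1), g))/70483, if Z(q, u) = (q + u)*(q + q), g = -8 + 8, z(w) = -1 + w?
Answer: 0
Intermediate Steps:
g = 0
Z(q, u) = 2*q*(q + u) (Z(q, u) = (q + u)*(2*q) = 2*q*(q + u))
E(Z(z(1), g))/70483 = (2*(-1 + 1)*((-1 + 1) + 0))**2/70483 = (2*0*(0 + 0))**2*(1/70483) = (2*0*0)**2*(1/70483) = 0**2*(1/70483) = 0*(1/70483) = 0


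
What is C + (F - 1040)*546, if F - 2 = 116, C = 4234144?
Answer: 3730732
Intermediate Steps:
F = 118 (F = 2 + 116 = 118)
C + (F - 1040)*546 = 4234144 + (118 - 1040)*546 = 4234144 - 922*546 = 4234144 - 503412 = 3730732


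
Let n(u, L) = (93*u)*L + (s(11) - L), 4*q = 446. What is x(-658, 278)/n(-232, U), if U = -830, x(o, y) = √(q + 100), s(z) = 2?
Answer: 3*√94/35817824 ≈ 8.1206e-7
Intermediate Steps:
q = 223/2 (q = (¼)*446 = 223/2 ≈ 111.50)
x(o, y) = 3*√94/2 (x(o, y) = √(223/2 + 100) = √(423/2) = 3*√94/2)
n(u, L) = 2 - L + 93*L*u (n(u, L) = (93*u)*L + (2 - L) = 93*L*u + (2 - L) = 2 - L + 93*L*u)
x(-658, 278)/n(-232, U) = (3*√94/2)/(2 - 1*(-830) + 93*(-830)*(-232)) = (3*√94/2)/(2 + 830 + 17908080) = (3*√94/2)/17908912 = (3*√94/2)*(1/17908912) = 3*√94/35817824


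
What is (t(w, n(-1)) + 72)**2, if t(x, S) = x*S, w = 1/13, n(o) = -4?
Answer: 868624/169 ≈ 5139.8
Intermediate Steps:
w = 1/13 ≈ 0.076923
t(x, S) = S*x
(t(w, n(-1)) + 72)**2 = (-4*1/13 + 72)**2 = (-4/13 + 72)**2 = (932/13)**2 = 868624/169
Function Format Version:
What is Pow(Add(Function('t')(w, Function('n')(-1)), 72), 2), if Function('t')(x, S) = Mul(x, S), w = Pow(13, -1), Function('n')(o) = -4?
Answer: Rational(868624, 169) ≈ 5139.8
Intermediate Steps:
w = Rational(1, 13) ≈ 0.076923
Function('t')(x, S) = Mul(S, x)
Pow(Add(Function('t')(w, Function('n')(-1)), 72), 2) = Pow(Add(Mul(-4, Rational(1, 13)), 72), 2) = Pow(Add(Rational(-4, 13), 72), 2) = Pow(Rational(932, 13), 2) = Rational(868624, 169)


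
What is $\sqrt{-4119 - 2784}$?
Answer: $3 i \sqrt{767} \approx 83.084 i$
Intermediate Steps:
$\sqrt{-4119 - 2784} = \sqrt{-6903} = 3 i \sqrt{767}$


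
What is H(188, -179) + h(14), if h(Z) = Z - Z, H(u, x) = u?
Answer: 188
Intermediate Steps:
h(Z) = 0
H(188, -179) + h(14) = 188 + 0 = 188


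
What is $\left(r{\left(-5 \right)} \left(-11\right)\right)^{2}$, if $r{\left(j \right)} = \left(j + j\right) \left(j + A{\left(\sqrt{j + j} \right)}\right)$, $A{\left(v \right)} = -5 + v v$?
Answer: $4840000$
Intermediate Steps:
$A{\left(v \right)} = -5 + v^{2}$
$r{\left(j \right)} = 2 j \left(-5 + 3 j\right)$ ($r{\left(j \right)} = \left(j + j\right) \left(j + \left(-5 + \left(\sqrt{j + j}\right)^{2}\right)\right) = 2 j \left(j + \left(-5 + \left(\sqrt{2 j}\right)^{2}\right)\right) = 2 j \left(j + \left(-5 + \left(\sqrt{2} \sqrt{j}\right)^{2}\right)\right) = 2 j \left(j + \left(-5 + 2 j\right)\right) = 2 j \left(-5 + 3 j\right)$)
$\left(r{\left(-5 \right)} \left(-11\right)\right)^{2} = \left(2 \left(-5\right) \left(-5 + 3 \left(-5\right)\right) \left(-11\right)\right)^{2} = \left(2 \left(-5\right) \left(-5 - 15\right) \left(-11\right)\right)^{2} = \left(2 \left(-5\right) \left(-20\right) \left(-11\right)\right)^{2} = \left(200 \left(-11\right)\right)^{2} = \left(-2200\right)^{2} = 4840000$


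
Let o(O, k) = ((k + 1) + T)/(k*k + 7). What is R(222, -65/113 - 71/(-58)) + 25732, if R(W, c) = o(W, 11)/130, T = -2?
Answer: 42818049/1664 ≈ 25732.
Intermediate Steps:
o(O, k) = (-1 + k)/(7 + k²) (o(O, k) = ((k + 1) - 2)/(k*k + 7) = ((1 + k) - 2)/(k² + 7) = (-1 + k)/(7 + k²))
R(W, c) = 1/1664 (R(W, c) = ((-1 + 11)/(7 + 11²))/130 = (10/(7 + 121))*(1/130) = (10/128)*(1/130) = ((1/128)*10)*(1/130) = (5/64)*(1/130) = 1/1664)
R(222, -65/113 - 71/(-58)) + 25732 = 1/1664 + 25732 = 42818049/1664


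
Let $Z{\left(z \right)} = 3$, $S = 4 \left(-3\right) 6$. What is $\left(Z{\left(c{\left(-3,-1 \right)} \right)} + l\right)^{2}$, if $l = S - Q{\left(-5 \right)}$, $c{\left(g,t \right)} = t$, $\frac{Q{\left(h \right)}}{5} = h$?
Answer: $1936$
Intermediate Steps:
$S = -72$ ($S = \left(-12\right) 6 = -72$)
$Q{\left(h \right)} = 5 h$
$l = -47$ ($l = -72 - 5 \left(-5\right) = -72 - -25 = -72 + 25 = -47$)
$\left(Z{\left(c{\left(-3,-1 \right)} \right)} + l\right)^{2} = \left(3 - 47\right)^{2} = \left(-44\right)^{2} = 1936$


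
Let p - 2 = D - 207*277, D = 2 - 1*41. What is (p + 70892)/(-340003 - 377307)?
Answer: -6758/358655 ≈ -0.018843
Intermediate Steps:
D = -39 (D = 2 - 41 = -39)
p = -57376 (p = 2 + (-39 - 207*277) = 2 + (-39 - 57339) = 2 - 57378 = -57376)
(p + 70892)/(-340003 - 377307) = (-57376 + 70892)/(-340003 - 377307) = 13516/(-717310) = 13516*(-1/717310) = -6758/358655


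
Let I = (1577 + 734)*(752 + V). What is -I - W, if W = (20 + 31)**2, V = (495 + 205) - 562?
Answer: -2059391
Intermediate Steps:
V = 138 (V = 700 - 562 = 138)
W = 2601 (W = 51**2 = 2601)
I = 2056790 (I = (1577 + 734)*(752 + 138) = 2311*890 = 2056790)
-I - W = -1*2056790 - 1*2601 = -2056790 - 2601 = -2059391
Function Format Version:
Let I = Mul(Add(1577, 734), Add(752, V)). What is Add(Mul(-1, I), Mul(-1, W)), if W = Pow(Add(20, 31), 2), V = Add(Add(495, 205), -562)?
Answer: -2059391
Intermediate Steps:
V = 138 (V = Add(700, -562) = 138)
W = 2601 (W = Pow(51, 2) = 2601)
I = 2056790 (I = Mul(Add(1577, 734), Add(752, 138)) = Mul(2311, 890) = 2056790)
Add(Mul(-1, I), Mul(-1, W)) = Add(Mul(-1, 2056790), Mul(-1, 2601)) = Add(-2056790, -2601) = -2059391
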